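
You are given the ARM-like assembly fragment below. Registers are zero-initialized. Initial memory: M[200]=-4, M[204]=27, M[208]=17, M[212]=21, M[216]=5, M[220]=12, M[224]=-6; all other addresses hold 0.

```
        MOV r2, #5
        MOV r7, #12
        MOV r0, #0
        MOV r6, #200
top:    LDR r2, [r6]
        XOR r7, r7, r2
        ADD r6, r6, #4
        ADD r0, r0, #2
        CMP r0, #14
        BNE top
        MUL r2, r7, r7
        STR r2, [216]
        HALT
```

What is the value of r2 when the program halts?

MOV r2, #5 → r2=5
MOV r7, #12 → r7=12
MOV r0, #0 → r0=0
MOV r6, #200 → r6=200
LDR r2, [r6] → r2=M[200]=-4
XOR r7, r7, r2 → r7=12^(-4)=-16
ADD r6, r6, #4 → r6=200+4=204
ADD r0, r0, #2 → r0=0+2=2
CMP r0, #14  (cmp 2,14)
BNE top: taken
LDR r2, [r6] → r2=M[204]=27
XOR r7, r7, r2 → r7=(-16)^27=-21
ADD r6, r6, #4 → r6=204+4=208
ADD r0, r0, #2 → r0=2+2=4
CMP r0, #14  (cmp 4,14)
BNE top: taken
LDR r2, [r6] → r2=M[208]=17
XOR r7, r7, r2 → r7=(-21)^17=-6
ADD r6, r6, #4 → r6=208+4=212
ADD r0, r0, #2 → r0=4+2=6
CMP r0, #14  (cmp 6,14)
BNE top: taken
LDR r2, [r6] → r2=M[212]=21
XOR r7, r7, r2 → r7=(-6)^21=-17
ADD r6, r6, #4 → r6=212+4=216
ADD r0, r0, #2 → r0=6+2=8
CMP r0, #14  (cmp 8,14)
BNE top: taken
LDR r2, [r6] → r2=M[216]=5
XOR r7, r7, r2 → r7=(-17)^5=-22
ADD r6, r6, #4 → r6=216+4=220
ADD r0, r0, #2 → r0=8+2=10
CMP r0, #14  (cmp 10,14)
BNE top: taken
LDR r2, [r6] → r2=M[220]=12
XOR r7, r7, r2 → r7=(-22)^12=-26
ADD r6, r6, #4 → r6=220+4=224
ADD r0, r0, #2 → r0=10+2=12
CMP r0, #14  (cmp 12,14)
BNE top: taken
LDR r2, [r6] → r2=M[224]=-6
XOR r7, r7, r2 → r7=(-26)^(-6)=28
ADD r6, r6, #4 → r6=224+4=228
ADD r0, r0, #2 → r0=12+2=14
CMP r0, #14  (cmp 14,14)
BNE top: not taken
MUL r2, r7, r7 → r2=28*28=784
STR r2, [216] → M[216]=784
halt.

784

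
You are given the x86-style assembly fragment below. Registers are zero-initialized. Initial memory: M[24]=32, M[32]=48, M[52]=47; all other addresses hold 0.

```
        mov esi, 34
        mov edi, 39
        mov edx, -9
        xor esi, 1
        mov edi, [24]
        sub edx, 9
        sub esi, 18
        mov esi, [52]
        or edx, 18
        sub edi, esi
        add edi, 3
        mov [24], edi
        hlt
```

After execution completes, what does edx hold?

after mov esi, 34: esi=34
after mov edi, 39: edi=39
after mov edx, -9: edx=-9
after xor esi, 1: esi=34^1=35
after mov edi, [24]: edi=M[24]=32
after sub edx, 9: edx=(-9)-9=-18
after sub esi, 18: esi=35-18=17
after mov esi, [52]: esi=M[52]=47
after or edx, 18: edx=(-18)|18=-2
after sub edi, esi: edi=32-47=-15
after add edi, 3: edi=(-15)+3=-12
mov [24], edi → M[24]=-12
halt.

-2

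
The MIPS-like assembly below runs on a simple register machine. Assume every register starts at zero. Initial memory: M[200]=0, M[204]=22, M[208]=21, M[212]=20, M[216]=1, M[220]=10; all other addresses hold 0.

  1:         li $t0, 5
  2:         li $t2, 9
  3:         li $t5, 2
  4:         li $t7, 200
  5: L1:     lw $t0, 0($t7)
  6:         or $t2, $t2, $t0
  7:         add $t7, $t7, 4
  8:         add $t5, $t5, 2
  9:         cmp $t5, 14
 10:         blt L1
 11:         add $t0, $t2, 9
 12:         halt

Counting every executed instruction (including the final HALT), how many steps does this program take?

after li $t0, 5: $t0=5
after li $t2, 9: $t2=9
after li $t5, 2: $t5=2
after li $t7, 200: $t7=200
after lw $t0, 0($t7): $t0=M[200]=0
after or $t2, $t2, $t0: $t2=9|0=9
after add $t7, $t7, 4: $t7=200+4=204
after add $t5, $t5, 2: $t5=2+2=4
cmp $t5, 14  (cmp 4,14)
blt L1: taken
after lw $t0, 0($t7): $t0=M[204]=22
after or $t2, $t2, $t0: $t2=9|22=31
after add $t7, $t7, 4: $t7=204+4=208
after add $t5, $t5, 2: $t5=4+2=6
cmp $t5, 14  (cmp 6,14)
blt L1: taken
after lw $t0, 0($t7): $t0=M[208]=21
after or $t2, $t2, $t0: $t2=31|21=31
after add $t7, $t7, 4: $t7=208+4=212
after add $t5, $t5, 2: $t5=6+2=8
cmp $t5, 14  (cmp 8,14)
blt L1: taken
after lw $t0, 0($t7): $t0=M[212]=20
after or $t2, $t2, $t0: $t2=31|20=31
after add $t7, $t7, 4: $t7=212+4=216
after add $t5, $t5, 2: $t5=8+2=10
cmp $t5, 14  (cmp 10,14)
blt L1: taken
after lw $t0, 0($t7): $t0=M[216]=1
after or $t2, $t2, $t0: $t2=31|1=31
after add $t7, $t7, 4: $t7=216+4=220
after add $t5, $t5, 2: $t5=10+2=12
cmp $t5, 14  (cmp 12,14)
blt L1: taken
after lw $t0, 0($t7): $t0=M[220]=10
after or $t2, $t2, $t0: $t2=31|10=31
after add $t7, $t7, 4: $t7=220+4=224
after add $t5, $t5, 2: $t5=12+2=14
cmp $t5, 14  (cmp 14,14)
blt L1: not taken
after add $t0, $t2, 9: $t0=31+9=40
halt.
Total executed instructions: 42.

42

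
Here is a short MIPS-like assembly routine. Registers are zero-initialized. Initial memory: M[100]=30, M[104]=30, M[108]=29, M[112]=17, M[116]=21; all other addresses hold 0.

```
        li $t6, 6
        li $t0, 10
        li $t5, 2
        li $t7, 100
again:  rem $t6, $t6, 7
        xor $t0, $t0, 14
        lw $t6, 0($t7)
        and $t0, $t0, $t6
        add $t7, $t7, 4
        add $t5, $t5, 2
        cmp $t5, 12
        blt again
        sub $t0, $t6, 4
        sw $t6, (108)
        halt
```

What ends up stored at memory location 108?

$t6=6
$t0=10
$t5=2
$t7=100
$t6=6%7=6
$t0=10^14=4
$t6=M[100]=30
$t0=4&30=4
$t7=100+4=104
$t5=2+2=4
cmp $t5, 12  (cmp 4,12)
blt again: taken
$t6=30%7=2
$t0=4^14=10
$t6=M[104]=30
$t0=10&30=10
$t7=104+4=108
$t5=4+2=6
cmp $t5, 12  (cmp 6,12)
blt again: taken
$t6=30%7=2
$t0=10^14=4
$t6=M[108]=29
$t0=4&29=4
$t7=108+4=112
$t5=6+2=8
cmp $t5, 12  (cmp 8,12)
blt again: taken
$t6=29%7=1
$t0=4^14=10
$t6=M[112]=17
$t0=10&17=0
$t7=112+4=116
$t5=8+2=10
cmp $t5, 12  (cmp 10,12)
blt again: taken
$t6=17%7=3
$t0=0^14=14
$t6=M[116]=21
$t0=14&21=4
$t7=116+4=120
$t5=10+2=12
cmp $t5, 12  (cmp 12,12)
blt again: not taken
$t0=21-4=17
sw $t6, (108) → M[108]=21
halt.

21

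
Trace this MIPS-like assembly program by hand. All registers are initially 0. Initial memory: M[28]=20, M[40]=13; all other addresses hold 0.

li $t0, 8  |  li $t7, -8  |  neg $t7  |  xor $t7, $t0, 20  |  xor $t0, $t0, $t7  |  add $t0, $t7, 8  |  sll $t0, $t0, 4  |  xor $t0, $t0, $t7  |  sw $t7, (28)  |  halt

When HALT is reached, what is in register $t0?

604

$t0=8
$t7=-8
$t7=-(-8)=8
$t7=8^20=28
$t0=8^28=20
$t0=28+8=36
$t0=36<<4=576
$t0=576^28=604
sw $t7, (28) → M[28]=28
halt.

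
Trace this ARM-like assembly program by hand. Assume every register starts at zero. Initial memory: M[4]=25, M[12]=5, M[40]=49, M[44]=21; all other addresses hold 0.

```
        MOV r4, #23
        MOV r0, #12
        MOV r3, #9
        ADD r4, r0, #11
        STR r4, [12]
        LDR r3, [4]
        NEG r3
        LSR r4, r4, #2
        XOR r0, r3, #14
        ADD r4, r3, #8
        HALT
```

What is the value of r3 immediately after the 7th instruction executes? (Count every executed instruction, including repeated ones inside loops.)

-25

MOV r4, #23 → r4=23
MOV r0, #12 → r0=12
MOV r3, #9 → r3=9
ADD r4, r0, #11 → r4=12+11=23
STR r4, [12] → M[12]=23
LDR r3, [4] → r3=M[4]=25
NEG r3 → r3=-(25)=-25
After step 7: r3 = -25.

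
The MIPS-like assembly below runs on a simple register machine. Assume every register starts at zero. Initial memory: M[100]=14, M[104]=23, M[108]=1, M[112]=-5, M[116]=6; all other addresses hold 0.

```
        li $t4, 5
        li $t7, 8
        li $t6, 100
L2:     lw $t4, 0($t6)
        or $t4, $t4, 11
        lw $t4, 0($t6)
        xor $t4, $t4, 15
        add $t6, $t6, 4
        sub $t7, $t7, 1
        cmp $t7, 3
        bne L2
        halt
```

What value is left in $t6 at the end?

120

$t4=5
$t7=8
$t6=100
$t4=M[100]=14
$t4=14|11=15
$t4=M[100]=14
$t4=14^15=1
$t6=100+4=104
$t7=8-1=7
cmp $t7, 3  (cmp 7,3)
bne L2: taken
$t4=M[104]=23
$t4=23|11=31
$t4=M[104]=23
$t4=23^15=24
$t6=104+4=108
$t7=7-1=6
cmp $t7, 3  (cmp 6,3)
bne L2: taken
$t4=M[108]=1
$t4=1|11=11
$t4=M[108]=1
$t4=1^15=14
$t6=108+4=112
$t7=6-1=5
cmp $t7, 3  (cmp 5,3)
bne L2: taken
$t4=M[112]=-5
$t4=(-5)|11=-5
$t4=M[112]=-5
$t4=(-5)^15=-12
$t6=112+4=116
$t7=5-1=4
cmp $t7, 3  (cmp 4,3)
bne L2: taken
$t4=M[116]=6
$t4=6|11=15
$t4=M[116]=6
$t4=6^15=9
$t6=116+4=120
$t7=4-1=3
cmp $t7, 3  (cmp 3,3)
bne L2: not taken
halt.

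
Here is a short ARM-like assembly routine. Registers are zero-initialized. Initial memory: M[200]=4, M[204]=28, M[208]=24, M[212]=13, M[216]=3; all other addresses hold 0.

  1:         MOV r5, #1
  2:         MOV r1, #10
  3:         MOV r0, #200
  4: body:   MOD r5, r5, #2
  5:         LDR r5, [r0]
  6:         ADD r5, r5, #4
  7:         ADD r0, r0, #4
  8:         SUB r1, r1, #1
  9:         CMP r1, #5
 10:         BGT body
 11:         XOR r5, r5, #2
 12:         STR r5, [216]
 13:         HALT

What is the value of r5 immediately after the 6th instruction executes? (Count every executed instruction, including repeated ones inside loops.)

r5=1
r1=10
r0=200
r5=1%2=1
r5=M[200]=4
r5=4+4=8
After step 6: r5 = 8.

8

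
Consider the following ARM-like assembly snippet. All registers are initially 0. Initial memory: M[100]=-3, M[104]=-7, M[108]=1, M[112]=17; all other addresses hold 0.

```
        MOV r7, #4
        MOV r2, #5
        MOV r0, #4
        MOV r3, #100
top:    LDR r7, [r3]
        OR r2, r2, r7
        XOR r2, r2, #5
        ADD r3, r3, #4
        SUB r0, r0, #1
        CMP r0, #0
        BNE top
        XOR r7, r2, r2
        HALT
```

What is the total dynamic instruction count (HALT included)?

MOV r7, #4 → r7=4
MOV r2, #5 → r2=5
MOV r0, #4 → r0=4
MOV r3, #100 → r3=100
LDR r7, [r3] → r7=M[100]=-3
OR r2, r2, r7 → r2=5|(-3)=-3
XOR r2, r2, #5 → r2=(-3)^5=-8
ADD r3, r3, #4 → r3=100+4=104
SUB r0, r0, #1 → r0=4-1=3
CMP r0, #0  (cmp 3,0)
BNE top: taken
LDR r7, [r3] → r7=M[104]=-7
OR r2, r2, r7 → r2=(-8)|(-7)=-7
XOR r2, r2, #5 → r2=(-7)^5=-4
ADD r3, r3, #4 → r3=104+4=108
SUB r0, r0, #1 → r0=3-1=2
CMP r0, #0  (cmp 2,0)
BNE top: taken
LDR r7, [r3] → r7=M[108]=1
OR r2, r2, r7 → r2=(-4)|1=-3
XOR r2, r2, #5 → r2=(-3)^5=-8
ADD r3, r3, #4 → r3=108+4=112
SUB r0, r0, #1 → r0=2-1=1
CMP r0, #0  (cmp 1,0)
BNE top: taken
LDR r7, [r3] → r7=M[112]=17
OR r2, r2, r7 → r2=(-8)|17=-7
XOR r2, r2, #5 → r2=(-7)^5=-4
ADD r3, r3, #4 → r3=112+4=116
SUB r0, r0, #1 → r0=1-1=0
CMP r0, #0  (cmp 0,0)
BNE top: not taken
XOR r7, r2, r2 → r7=(-4)^(-4)=0
halt.
Total executed instructions: 34.

34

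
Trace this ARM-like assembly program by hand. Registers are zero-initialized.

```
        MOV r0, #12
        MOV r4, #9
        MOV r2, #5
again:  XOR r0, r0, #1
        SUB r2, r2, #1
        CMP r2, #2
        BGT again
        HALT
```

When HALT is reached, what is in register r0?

13

MOV r0, #12 → r0=12
MOV r4, #9 → r4=9
MOV r2, #5 → r2=5
XOR r0, r0, #1 → r0=12^1=13
SUB r2, r2, #1 → r2=5-1=4
CMP r2, #2  (cmp 4,2)
BGT again: taken
XOR r0, r0, #1 → r0=13^1=12
SUB r2, r2, #1 → r2=4-1=3
CMP r2, #2  (cmp 3,2)
BGT again: taken
XOR r0, r0, #1 → r0=12^1=13
SUB r2, r2, #1 → r2=3-1=2
CMP r2, #2  (cmp 2,2)
BGT again: not taken
halt.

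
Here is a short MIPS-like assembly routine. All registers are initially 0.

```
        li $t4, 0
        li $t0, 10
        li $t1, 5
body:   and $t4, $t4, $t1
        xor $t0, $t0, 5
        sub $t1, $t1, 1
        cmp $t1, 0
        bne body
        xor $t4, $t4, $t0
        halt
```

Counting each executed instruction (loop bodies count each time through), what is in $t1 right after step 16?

2

$t4=0
$t0=10
$t1=5
$t4=0&5=0
$t0=10^5=15
$t1=5-1=4
cmp $t1, 0  (cmp 4,0)
bne body: taken
$t4=0&4=0
$t0=15^5=10
$t1=4-1=3
cmp $t1, 0  (cmp 3,0)
bne body: taken
$t4=0&3=0
$t0=10^5=15
$t1=3-1=2
After step 16: $t1 = 2.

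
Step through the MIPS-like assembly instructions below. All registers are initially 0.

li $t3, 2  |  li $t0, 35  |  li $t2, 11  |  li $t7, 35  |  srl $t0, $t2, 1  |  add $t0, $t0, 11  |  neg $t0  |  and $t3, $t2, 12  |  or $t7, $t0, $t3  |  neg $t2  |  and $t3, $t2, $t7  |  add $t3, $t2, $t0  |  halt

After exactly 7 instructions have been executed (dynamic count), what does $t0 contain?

li $t3, 2 → $t3=2
li $t0, 35 → $t0=35
li $t2, 11 → $t2=11
li $t7, 35 → $t7=35
srl $t0, $t2, 1 → $t0=11>>1=5
add $t0, $t0, 11 → $t0=5+11=16
neg $t0 → $t0=-(16)=-16
After step 7: $t0 = -16.

-16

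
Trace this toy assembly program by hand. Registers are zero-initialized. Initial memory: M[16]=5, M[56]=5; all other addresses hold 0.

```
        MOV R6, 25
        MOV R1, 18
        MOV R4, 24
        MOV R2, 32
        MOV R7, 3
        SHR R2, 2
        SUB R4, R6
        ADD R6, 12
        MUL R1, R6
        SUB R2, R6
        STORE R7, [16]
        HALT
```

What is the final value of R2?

-29

after MOV R6, 25: R6=25
after MOV R1, 18: R1=18
after MOV R4, 24: R4=24
after MOV R2, 32: R2=32
after MOV R7, 3: R7=3
after SHR R2, 2: R2=32>>2=8
after SUB R4, R6: R4=24-25=-1
after ADD R6, 12: R6=25+12=37
after MUL R1, R6: R1=18*37=666
after SUB R2, R6: R2=8-37=-29
STORE R7, [16] → M[16]=3
halt.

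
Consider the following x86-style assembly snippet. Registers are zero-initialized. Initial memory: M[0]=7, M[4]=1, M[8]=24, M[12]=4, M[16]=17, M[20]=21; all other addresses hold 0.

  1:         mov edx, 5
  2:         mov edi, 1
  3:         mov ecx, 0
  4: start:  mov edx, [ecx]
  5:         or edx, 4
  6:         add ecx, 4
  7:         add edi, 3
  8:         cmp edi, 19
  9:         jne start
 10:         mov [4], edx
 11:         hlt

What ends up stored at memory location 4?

21

after mov edx, 5: edx=5
after mov edi, 1: edi=1
after mov ecx, 0: ecx=0
after mov edx, [ecx]: edx=M[0]=7
after or edx, 4: edx=7|4=7
after add ecx, 4: ecx=0+4=4
after add edi, 3: edi=1+3=4
cmp edi, 19  (cmp 4,19)
jne start: taken
after mov edx, [ecx]: edx=M[4]=1
after or edx, 4: edx=1|4=5
after add ecx, 4: ecx=4+4=8
after add edi, 3: edi=4+3=7
cmp edi, 19  (cmp 7,19)
jne start: taken
after mov edx, [ecx]: edx=M[8]=24
after or edx, 4: edx=24|4=28
after add ecx, 4: ecx=8+4=12
after add edi, 3: edi=7+3=10
cmp edi, 19  (cmp 10,19)
jne start: taken
after mov edx, [ecx]: edx=M[12]=4
after or edx, 4: edx=4|4=4
after add ecx, 4: ecx=12+4=16
after add edi, 3: edi=10+3=13
cmp edi, 19  (cmp 13,19)
jne start: taken
after mov edx, [ecx]: edx=M[16]=17
after or edx, 4: edx=17|4=21
after add ecx, 4: ecx=16+4=20
after add edi, 3: edi=13+3=16
cmp edi, 19  (cmp 16,19)
jne start: taken
after mov edx, [ecx]: edx=M[20]=21
after or edx, 4: edx=21|4=21
after add ecx, 4: ecx=20+4=24
after add edi, 3: edi=16+3=19
cmp edi, 19  (cmp 19,19)
jne start: not taken
mov [4], edx → M[4]=21
halt.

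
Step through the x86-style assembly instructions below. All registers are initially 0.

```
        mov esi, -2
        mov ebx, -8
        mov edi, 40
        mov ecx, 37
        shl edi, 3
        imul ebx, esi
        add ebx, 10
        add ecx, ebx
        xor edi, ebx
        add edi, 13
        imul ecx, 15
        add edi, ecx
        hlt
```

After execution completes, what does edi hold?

1304

esi=-2
ebx=-8
edi=40
ecx=37
edi=40<<3=320
ebx=(-8)*(-2)=16
ebx=16+10=26
ecx=37+26=63
edi=320^26=346
edi=346+13=359
ecx=63*15=945
edi=359+945=1304
halt.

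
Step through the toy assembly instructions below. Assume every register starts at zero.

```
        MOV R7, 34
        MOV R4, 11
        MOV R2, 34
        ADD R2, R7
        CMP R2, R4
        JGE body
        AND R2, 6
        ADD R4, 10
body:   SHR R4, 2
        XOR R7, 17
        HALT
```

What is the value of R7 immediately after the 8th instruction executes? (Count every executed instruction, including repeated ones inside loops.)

MOV R7, 34 → R7=34
MOV R4, 11 → R4=11
MOV R2, 34 → R2=34
ADD R2, R7 → R2=34+34=68
CMP R2, R4  (cmp 68,11)
JGE body: taken
SHR R4, 2 → R4=11>>2=2
XOR R7, 17 → R7=34^17=51
After step 8: R7 = 51.

51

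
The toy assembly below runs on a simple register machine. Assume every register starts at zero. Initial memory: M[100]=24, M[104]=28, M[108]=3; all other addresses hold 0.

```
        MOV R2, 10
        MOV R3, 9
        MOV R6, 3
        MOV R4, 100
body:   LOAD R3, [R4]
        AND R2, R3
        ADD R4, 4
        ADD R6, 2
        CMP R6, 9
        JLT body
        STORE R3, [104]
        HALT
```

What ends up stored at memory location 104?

3

MOV R2, 10 → R2=10
MOV R3, 9 → R3=9
MOV R6, 3 → R6=3
MOV R4, 100 → R4=100
LOAD R3, [R4] → R3=M[100]=24
AND R2, R3 → R2=10&24=8
ADD R4, 4 → R4=100+4=104
ADD R6, 2 → R6=3+2=5
CMP R6, 9  (cmp 5,9)
JLT body: taken
LOAD R3, [R4] → R3=M[104]=28
AND R2, R3 → R2=8&28=8
ADD R4, 4 → R4=104+4=108
ADD R6, 2 → R6=5+2=7
CMP R6, 9  (cmp 7,9)
JLT body: taken
LOAD R3, [R4] → R3=M[108]=3
AND R2, R3 → R2=8&3=0
ADD R4, 4 → R4=108+4=112
ADD R6, 2 → R6=7+2=9
CMP R6, 9  (cmp 9,9)
JLT body: not taken
STORE R3, [104] → M[104]=3
halt.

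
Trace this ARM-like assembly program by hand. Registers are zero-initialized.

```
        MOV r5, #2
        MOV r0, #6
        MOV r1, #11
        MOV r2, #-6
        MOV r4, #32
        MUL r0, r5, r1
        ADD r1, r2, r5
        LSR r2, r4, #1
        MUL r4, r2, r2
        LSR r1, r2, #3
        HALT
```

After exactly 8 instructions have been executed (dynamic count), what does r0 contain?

r5=2
r0=6
r1=11
r2=-6
r4=32
r0=2*11=22
r1=(-6)+2=-4
r2=32>>1=16
After step 8: r0 = 22.

22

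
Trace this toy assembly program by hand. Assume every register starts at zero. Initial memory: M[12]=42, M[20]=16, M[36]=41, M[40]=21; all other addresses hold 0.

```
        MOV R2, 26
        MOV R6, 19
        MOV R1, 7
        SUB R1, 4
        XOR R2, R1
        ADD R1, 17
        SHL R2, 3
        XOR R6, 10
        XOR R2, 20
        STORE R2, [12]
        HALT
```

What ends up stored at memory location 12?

220

MOV R2, 26 → R2=26
MOV R6, 19 → R6=19
MOV R1, 7 → R1=7
SUB R1, 4 → R1=7-4=3
XOR R2, R1 → R2=26^3=25
ADD R1, 17 → R1=3+17=20
SHL R2, 3 → R2=25<<3=200
XOR R6, 10 → R6=19^10=25
XOR R2, 20 → R2=200^20=220
STORE R2, [12] → M[12]=220
halt.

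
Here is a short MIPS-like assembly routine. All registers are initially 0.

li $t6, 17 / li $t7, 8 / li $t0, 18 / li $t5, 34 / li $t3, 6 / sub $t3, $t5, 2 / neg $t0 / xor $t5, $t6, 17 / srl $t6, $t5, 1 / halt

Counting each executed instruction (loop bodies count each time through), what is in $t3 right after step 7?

after li $t6, 17: $t6=17
after li $t7, 8: $t7=8
after li $t0, 18: $t0=18
after li $t5, 34: $t5=34
after li $t3, 6: $t3=6
after sub $t3, $t5, 2: $t3=34-2=32
after neg $t0: $t0=-(18)=-18
After step 7: $t3 = 32.

32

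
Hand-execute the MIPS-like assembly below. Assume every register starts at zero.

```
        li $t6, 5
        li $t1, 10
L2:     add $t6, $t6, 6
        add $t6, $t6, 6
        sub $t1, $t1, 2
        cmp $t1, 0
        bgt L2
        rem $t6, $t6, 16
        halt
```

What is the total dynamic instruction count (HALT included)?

$t6=5
$t1=10
$t6=5+6=11
$t6=11+6=17
$t1=10-2=8
cmp $t1, 0  (cmp 8,0)
bgt L2: taken
$t6=17+6=23
$t6=23+6=29
$t1=8-2=6
cmp $t1, 0  (cmp 6,0)
bgt L2: taken
$t6=29+6=35
$t6=35+6=41
$t1=6-2=4
cmp $t1, 0  (cmp 4,0)
bgt L2: taken
$t6=41+6=47
$t6=47+6=53
$t1=4-2=2
cmp $t1, 0  (cmp 2,0)
bgt L2: taken
$t6=53+6=59
$t6=59+6=65
$t1=2-2=0
cmp $t1, 0  (cmp 0,0)
bgt L2: not taken
$t6=65%16=1
halt.
Total executed instructions: 29.

29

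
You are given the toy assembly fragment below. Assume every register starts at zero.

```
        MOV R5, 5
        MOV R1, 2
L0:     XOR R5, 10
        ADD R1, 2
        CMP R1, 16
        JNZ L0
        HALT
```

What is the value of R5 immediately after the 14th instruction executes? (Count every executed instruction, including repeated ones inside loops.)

15

MOV R5, 5 → R5=5
MOV R1, 2 → R1=2
XOR R5, 10 → R5=5^10=15
ADD R1, 2 → R1=2+2=4
CMP R1, 16  (cmp 4,16)
JNZ L0: taken
XOR R5, 10 → R5=15^10=5
ADD R1, 2 → R1=4+2=6
CMP R1, 16  (cmp 6,16)
JNZ L0: taken
XOR R5, 10 → R5=5^10=15
ADD R1, 2 → R1=6+2=8
CMP R1, 16  (cmp 8,16)
JNZ L0: taken
After step 14: R5 = 15.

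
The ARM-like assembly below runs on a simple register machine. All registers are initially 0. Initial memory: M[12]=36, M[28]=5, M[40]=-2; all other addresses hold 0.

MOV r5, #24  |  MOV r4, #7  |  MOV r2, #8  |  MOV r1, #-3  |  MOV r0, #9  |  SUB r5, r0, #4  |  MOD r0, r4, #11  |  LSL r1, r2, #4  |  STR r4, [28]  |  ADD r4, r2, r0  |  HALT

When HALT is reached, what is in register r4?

15

MOV r5, #24 → r5=24
MOV r4, #7 → r4=7
MOV r2, #8 → r2=8
MOV r1, #-3 → r1=-3
MOV r0, #9 → r0=9
SUB r5, r0, #4 → r5=9-4=5
MOD r0, r4, #11 → r0=7%11=7
LSL r1, r2, #4 → r1=8<<4=128
STR r4, [28] → M[28]=7
ADD r4, r2, r0 → r4=8+7=15
halt.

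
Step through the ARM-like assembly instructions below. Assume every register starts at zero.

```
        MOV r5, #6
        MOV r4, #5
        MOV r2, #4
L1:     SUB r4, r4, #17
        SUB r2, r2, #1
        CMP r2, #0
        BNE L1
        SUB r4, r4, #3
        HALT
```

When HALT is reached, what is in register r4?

r5=6
r4=5
r2=4
r4=5-17=-12
r2=4-1=3
CMP r2, #0  (cmp 3,0)
BNE L1: taken
r4=(-12)-17=-29
r2=3-1=2
CMP r2, #0  (cmp 2,0)
BNE L1: taken
r4=(-29)-17=-46
r2=2-1=1
CMP r2, #0  (cmp 1,0)
BNE L1: taken
r4=(-46)-17=-63
r2=1-1=0
CMP r2, #0  (cmp 0,0)
BNE L1: not taken
r4=(-63)-3=-66
halt.

-66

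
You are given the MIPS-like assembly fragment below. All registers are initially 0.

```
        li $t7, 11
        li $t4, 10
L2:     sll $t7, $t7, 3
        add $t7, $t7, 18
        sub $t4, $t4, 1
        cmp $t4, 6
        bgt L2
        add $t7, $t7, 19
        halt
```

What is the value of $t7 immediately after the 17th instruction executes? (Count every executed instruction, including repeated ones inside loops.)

after li $t7, 11: $t7=11
after li $t4, 10: $t4=10
after sll $t7, $t7, 3: $t7=11<<3=88
after add $t7, $t7, 18: $t7=88+18=106
after sub $t4, $t4, 1: $t4=10-1=9
cmp $t4, 6  (cmp 9,6)
bgt L2: taken
after sll $t7, $t7, 3: $t7=106<<3=848
after add $t7, $t7, 18: $t7=848+18=866
after sub $t4, $t4, 1: $t4=9-1=8
cmp $t4, 6  (cmp 8,6)
bgt L2: taken
after sll $t7, $t7, 3: $t7=866<<3=6928
after add $t7, $t7, 18: $t7=6928+18=6946
after sub $t4, $t4, 1: $t4=8-1=7
cmp $t4, 6  (cmp 7,6)
bgt L2: taken
After step 17: $t7 = 6946.

6946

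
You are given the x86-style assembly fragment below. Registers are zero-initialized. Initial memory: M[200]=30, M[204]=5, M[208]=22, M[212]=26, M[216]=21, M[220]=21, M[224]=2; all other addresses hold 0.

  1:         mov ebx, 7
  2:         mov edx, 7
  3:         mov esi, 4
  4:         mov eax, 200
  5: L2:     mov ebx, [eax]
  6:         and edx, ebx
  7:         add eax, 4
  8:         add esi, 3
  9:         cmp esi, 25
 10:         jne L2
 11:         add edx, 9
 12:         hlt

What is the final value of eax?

228

mov ebx, 7 → ebx=7
mov edx, 7 → edx=7
mov esi, 4 → esi=4
mov eax, 200 → eax=200
mov ebx, [eax] → ebx=M[200]=30
and edx, ebx → edx=7&30=6
add eax, 4 → eax=200+4=204
add esi, 3 → esi=4+3=7
cmp esi, 25  (cmp 7,25)
jne L2: taken
mov ebx, [eax] → ebx=M[204]=5
and edx, ebx → edx=6&5=4
add eax, 4 → eax=204+4=208
add esi, 3 → esi=7+3=10
cmp esi, 25  (cmp 10,25)
jne L2: taken
mov ebx, [eax] → ebx=M[208]=22
and edx, ebx → edx=4&22=4
add eax, 4 → eax=208+4=212
add esi, 3 → esi=10+3=13
cmp esi, 25  (cmp 13,25)
jne L2: taken
mov ebx, [eax] → ebx=M[212]=26
and edx, ebx → edx=4&26=0
add eax, 4 → eax=212+4=216
add esi, 3 → esi=13+3=16
cmp esi, 25  (cmp 16,25)
jne L2: taken
mov ebx, [eax] → ebx=M[216]=21
and edx, ebx → edx=0&21=0
add eax, 4 → eax=216+4=220
add esi, 3 → esi=16+3=19
cmp esi, 25  (cmp 19,25)
jne L2: taken
mov ebx, [eax] → ebx=M[220]=21
and edx, ebx → edx=0&21=0
add eax, 4 → eax=220+4=224
add esi, 3 → esi=19+3=22
cmp esi, 25  (cmp 22,25)
jne L2: taken
mov ebx, [eax] → ebx=M[224]=2
and edx, ebx → edx=0&2=0
add eax, 4 → eax=224+4=228
add esi, 3 → esi=22+3=25
cmp esi, 25  (cmp 25,25)
jne L2: not taken
add edx, 9 → edx=0+9=9
halt.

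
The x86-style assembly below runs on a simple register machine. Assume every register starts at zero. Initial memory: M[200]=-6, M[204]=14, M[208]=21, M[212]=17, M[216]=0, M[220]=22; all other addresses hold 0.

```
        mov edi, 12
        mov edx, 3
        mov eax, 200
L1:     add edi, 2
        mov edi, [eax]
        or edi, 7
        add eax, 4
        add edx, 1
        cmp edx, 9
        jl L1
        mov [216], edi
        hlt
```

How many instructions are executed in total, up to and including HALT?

47

mov edi, 12 → edi=12
mov edx, 3 → edx=3
mov eax, 200 → eax=200
add edi, 2 → edi=12+2=14
mov edi, [eax] → edi=M[200]=-6
or edi, 7 → edi=(-6)|7=-1
add eax, 4 → eax=200+4=204
add edx, 1 → edx=3+1=4
cmp edx, 9  (cmp 4,9)
jl L1: taken
add edi, 2 → edi=(-1)+2=1
mov edi, [eax] → edi=M[204]=14
or edi, 7 → edi=14|7=15
add eax, 4 → eax=204+4=208
add edx, 1 → edx=4+1=5
cmp edx, 9  (cmp 5,9)
jl L1: taken
add edi, 2 → edi=15+2=17
mov edi, [eax] → edi=M[208]=21
or edi, 7 → edi=21|7=23
add eax, 4 → eax=208+4=212
add edx, 1 → edx=5+1=6
cmp edx, 9  (cmp 6,9)
jl L1: taken
add edi, 2 → edi=23+2=25
mov edi, [eax] → edi=M[212]=17
or edi, 7 → edi=17|7=23
add eax, 4 → eax=212+4=216
add edx, 1 → edx=6+1=7
cmp edx, 9  (cmp 7,9)
jl L1: taken
add edi, 2 → edi=23+2=25
mov edi, [eax] → edi=M[216]=0
or edi, 7 → edi=0|7=7
add eax, 4 → eax=216+4=220
add edx, 1 → edx=7+1=8
cmp edx, 9  (cmp 8,9)
jl L1: taken
add edi, 2 → edi=7+2=9
mov edi, [eax] → edi=M[220]=22
or edi, 7 → edi=22|7=23
add eax, 4 → eax=220+4=224
add edx, 1 → edx=8+1=9
cmp edx, 9  (cmp 9,9)
jl L1: not taken
mov [216], edi → M[216]=23
halt.
Total executed instructions: 47.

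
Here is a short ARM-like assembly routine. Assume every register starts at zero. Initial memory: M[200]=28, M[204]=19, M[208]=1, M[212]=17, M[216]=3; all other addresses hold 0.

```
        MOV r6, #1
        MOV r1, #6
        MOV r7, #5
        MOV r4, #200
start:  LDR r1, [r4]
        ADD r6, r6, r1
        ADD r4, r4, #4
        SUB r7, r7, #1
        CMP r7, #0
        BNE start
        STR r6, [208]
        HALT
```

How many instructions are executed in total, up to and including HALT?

r6=1
r1=6
r7=5
r4=200
r1=M[200]=28
r6=1+28=29
r4=200+4=204
r7=5-1=4
CMP r7, #0  (cmp 4,0)
BNE start: taken
r1=M[204]=19
r6=29+19=48
r4=204+4=208
r7=4-1=3
CMP r7, #0  (cmp 3,0)
BNE start: taken
r1=M[208]=1
r6=48+1=49
r4=208+4=212
r7=3-1=2
CMP r7, #0  (cmp 2,0)
BNE start: taken
r1=M[212]=17
r6=49+17=66
r4=212+4=216
r7=2-1=1
CMP r7, #0  (cmp 1,0)
BNE start: taken
r1=M[216]=3
r6=66+3=69
r4=216+4=220
r7=1-1=0
CMP r7, #0  (cmp 0,0)
BNE start: not taken
STR r6, [208] → M[208]=69
halt.
Total executed instructions: 36.

36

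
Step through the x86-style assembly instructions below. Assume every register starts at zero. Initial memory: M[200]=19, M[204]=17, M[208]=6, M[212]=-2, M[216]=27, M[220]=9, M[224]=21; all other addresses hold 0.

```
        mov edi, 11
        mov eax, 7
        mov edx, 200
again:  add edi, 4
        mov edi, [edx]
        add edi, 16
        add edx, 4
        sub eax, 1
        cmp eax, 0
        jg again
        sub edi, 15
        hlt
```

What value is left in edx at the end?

228

mov edi, 11 → edi=11
mov eax, 7 → eax=7
mov edx, 200 → edx=200
add edi, 4 → edi=11+4=15
mov edi, [edx] → edi=M[200]=19
add edi, 16 → edi=19+16=35
add edx, 4 → edx=200+4=204
sub eax, 1 → eax=7-1=6
cmp eax, 0  (cmp 6,0)
jg again: taken
add edi, 4 → edi=35+4=39
mov edi, [edx] → edi=M[204]=17
add edi, 16 → edi=17+16=33
add edx, 4 → edx=204+4=208
sub eax, 1 → eax=6-1=5
cmp eax, 0  (cmp 5,0)
jg again: taken
add edi, 4 → edi=33+4=37
mov edi, [edx] → edi=M[208]=6
add edi, 16 → edi=6+16=22
add edx, 4 → edx=208+4=212
sub eax, 1 → eax=5-1=4
cmp eax, 0  (cmp 4,0)
jg again: taken
add edi, 4 → edi=22+4=26
mov edi, [edx] → edi=M[212]=-2
add edi, 16 → edi=(-2)+16=14
add edx, 4 → edx=212+4=216
sub eax, 1 → eax=4-1=3
cmp eax, 0  (cmp 3,0)
jg again: taken
add edi, 4 → edi=14+4=18
mov edi, [edx] → edi=M[216]=27
add edi, 16 → edi=27+16=43
add edx, 4 → edx=216+4=220
sub eax, 1 → eax=3-1=2
cmp eax, 0  (cmp 2,0)
jg again: taken
add edi, 4 → edi=43+4=47
mov edi, [edx] → edi=M[220]=9
add edi, 16 → edi=9+16=25
add edx, 4 → edx=220+4=224
sub eax, 1 → eax=2-1=1
cmp eax, 0  (cmp 1,0)
jg again: taken
add edi, 4 → edi=25+4=29
mov edi, [edx] → edi=M[224]=21
add edi, 16 → edi=21+16=37
add edx, 4 → edx=224+4=228
sub eax, 1 → eax=1-1=0
cmp eax, 0  (cmp 0,0)
jg again: not taken
sub edi, 15 → edi=37-15=22
halt.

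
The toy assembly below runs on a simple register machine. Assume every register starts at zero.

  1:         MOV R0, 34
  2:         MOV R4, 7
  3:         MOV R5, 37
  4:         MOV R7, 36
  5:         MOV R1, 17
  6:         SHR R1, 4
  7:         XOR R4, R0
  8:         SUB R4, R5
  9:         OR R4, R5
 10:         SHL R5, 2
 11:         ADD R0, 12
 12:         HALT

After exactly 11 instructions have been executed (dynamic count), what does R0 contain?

46

R0=34
R4=7
R5=37
R7=36
R1=17
R1=17>>4=1
R4=7^34=37
R4=37-37=0
R4=0|37=37
R5=37<<2=148
R0=34+12=46
After step 11: R0 = 46.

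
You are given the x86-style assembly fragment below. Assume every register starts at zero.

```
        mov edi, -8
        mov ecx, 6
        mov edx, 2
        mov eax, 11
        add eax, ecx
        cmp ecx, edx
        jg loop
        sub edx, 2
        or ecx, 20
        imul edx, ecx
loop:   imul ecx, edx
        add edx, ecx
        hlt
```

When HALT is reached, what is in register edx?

14

edi=-8
ecx=6
edx=2
eax=11
eax=11+6=17
cmp ecx, edx  (cmp 6,2)
jg loop: taken
ecx=6*2=12
edx=2+12=14
halt.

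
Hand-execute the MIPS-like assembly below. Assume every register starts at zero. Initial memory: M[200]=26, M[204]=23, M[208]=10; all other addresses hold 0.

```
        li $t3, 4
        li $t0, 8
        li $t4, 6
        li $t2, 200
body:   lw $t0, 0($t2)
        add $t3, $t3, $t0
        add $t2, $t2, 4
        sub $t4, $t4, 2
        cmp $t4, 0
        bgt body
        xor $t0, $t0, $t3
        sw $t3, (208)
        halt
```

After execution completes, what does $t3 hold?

li $t3, 4 → $t3=4
li $t0, 8 → $t0=8
li $t4, 6 → $t4=6
li $t2, 200 → $t2=200
lw $t0, 0($t2) → $t0=M[200]=26
add $t3, $t3, $t0 → $t3=4+26=30
add $t2, $t2, 4 → $t2=200+4=204
sub $t4, $t4, 2 → $t4=6-2=4
cmp $t4, 0  (cmp 4,0)
bgt body: taken
lw $t0, 0($t2) → $t0=M[204]=23
add $t3, $t3, $t0 → $t3=30+23=53
add $t2, $t2, 4 → $t2=204+4=208
sub $t4, $t4, 2 → $t4=4-2=2
cmp $t4, 0  (cmp 2,0)
bgt body: taken
lw $t0, 0($t2) → $t0=M[208]=10
add $t3, $t3, $t0 → $t3=53+10=63
add $t2, $t2, 4 → $t2=208+4=212
sub $t4, $t4, 2 → $t4=2-2=0
cmp $t4, 0  (cmp 0,0)
bgt body: not taken
xor $t0, $t0, $t3 → $t0=10^63=53
sw $t3, (208) → M[208]=63
halt.

63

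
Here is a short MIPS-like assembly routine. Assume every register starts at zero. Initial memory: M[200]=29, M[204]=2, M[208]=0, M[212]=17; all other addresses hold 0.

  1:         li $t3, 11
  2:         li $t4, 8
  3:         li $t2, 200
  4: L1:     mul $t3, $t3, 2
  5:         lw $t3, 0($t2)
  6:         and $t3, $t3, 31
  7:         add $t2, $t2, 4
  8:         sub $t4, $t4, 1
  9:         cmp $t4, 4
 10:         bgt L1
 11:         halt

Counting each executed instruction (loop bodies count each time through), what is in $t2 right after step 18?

208

after li $t3, 11: $t3=11
after li $t4, 8: $t4=8
after li $t2, 200: $t2=200
after mul $t3, $t3, 2: $t3=11*2=22
after lw $t3, 0($t2): $t3=M[200]=29
after and $t3, $t3, 31: $t3=29&31=29
after add $t2, $t2, 4: $t2=200+4=204
after sub $t4, $t4, 1: $t4=8-1=7
cmp $t4, 4  (cmp 7,4)
bgt L1: taken
after mul $t3, $t3, 2: $t3=29*2=58
after lw $t3, 0($t2): $t3=M[204]=2
after and $t3, $t3, 31: $t3=2&31=2
after add $t2, $t2, 4: $t2=204+4=208
after sub $t4, $t4, 1: $t4=7-1=6
cmp $t4, 4  (cmp 6,4)
bgt L1: taken
after mul $t3, $t3, 2: $t3=2*2=4
After step 18: $t2 = 208.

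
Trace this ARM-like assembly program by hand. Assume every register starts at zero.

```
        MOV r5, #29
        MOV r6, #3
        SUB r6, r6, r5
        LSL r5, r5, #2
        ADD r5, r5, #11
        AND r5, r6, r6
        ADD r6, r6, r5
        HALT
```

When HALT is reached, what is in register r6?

MOV r5, #29 → r5=29
MOV r6, #3 → r6=3
SUB r6, r6, r5 → r6=3-29=-26
LSL r5, r5, #2 → r5=29<<2=116
ADD r5, r5, #11 → r5=116+11=127
AND r5, r6, r6 → r5=(-26)&(-26)=-26
ADD r6, r6, r5 → r6=(-26)+(-26)=-52
halt.

-52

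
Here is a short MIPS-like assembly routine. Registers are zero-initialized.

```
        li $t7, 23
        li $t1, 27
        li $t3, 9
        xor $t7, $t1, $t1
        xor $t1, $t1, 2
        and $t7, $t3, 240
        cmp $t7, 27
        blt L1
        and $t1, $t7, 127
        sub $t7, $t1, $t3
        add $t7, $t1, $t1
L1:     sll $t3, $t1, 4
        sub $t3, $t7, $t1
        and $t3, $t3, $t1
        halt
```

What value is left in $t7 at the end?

0

after li $t7, 23: $t7=23
after li $t1, 27: $t1=27
after li $t3, 9: $t3=9
after xor $t7, $t1, $t1: $t7=27^27=0
after xor $t1, $t1, 2: $t1=27^2=25
after and $t7, $t3, 240: $t7=9&240=0
cmp $t7, 27  (cmp 0,27)
blt L1: taken
after sll $t3, $t1, 4: $t3=25<<4=400
after sub $t3, $t7, $t1: $t3=0-25=-25
after and $t3, $t3, $t1: $t3=(-25)&25=1
halt.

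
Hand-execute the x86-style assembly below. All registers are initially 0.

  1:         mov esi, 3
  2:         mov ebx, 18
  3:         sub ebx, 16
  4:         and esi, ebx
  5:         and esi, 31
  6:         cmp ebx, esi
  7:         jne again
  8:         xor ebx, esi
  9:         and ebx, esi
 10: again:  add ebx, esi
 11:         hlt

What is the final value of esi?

2

after mov esi, 3: esi=3
after mov ebx, 18: ebx=18
after sub ebx, 16: ebx=18-16=2
after and esi, ebx: esi=3&2=2
after and esi, 31: esi=2&31=2
cmp ebx, esi  (cmp 2,2)
jne again: not taken
after xor ebx, esi: ebx=2^2=0
after and ebx, esi: ebx=0&2=0
after add ebx, esi: ebx=0+2=2
halt.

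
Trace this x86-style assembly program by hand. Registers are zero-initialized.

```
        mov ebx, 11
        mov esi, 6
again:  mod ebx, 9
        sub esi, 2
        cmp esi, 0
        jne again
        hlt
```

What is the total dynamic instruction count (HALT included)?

15

after mov ebx, 11: ebx=11
after mov esi, 6: esi=6
after mod ebx, 9: ebx=11%9=2
after sub esi, 2: esi=6-2=4
cmp esi, 0  (cmp 4,0)
jne again: taken
after mod ebx, 9: ebx=2%9=2
after sub esi, 2: esi=4-2=2
cmp esi, 0  (cmp 2,0)
jne again: taken
after mod ebx, 9: ebx=2%9=2
after sub esi, 2: esi=2-2=0
cmp esi, 0  (cmp 0,0)
jne again: not taken
halt.
Total executed instructions: 15.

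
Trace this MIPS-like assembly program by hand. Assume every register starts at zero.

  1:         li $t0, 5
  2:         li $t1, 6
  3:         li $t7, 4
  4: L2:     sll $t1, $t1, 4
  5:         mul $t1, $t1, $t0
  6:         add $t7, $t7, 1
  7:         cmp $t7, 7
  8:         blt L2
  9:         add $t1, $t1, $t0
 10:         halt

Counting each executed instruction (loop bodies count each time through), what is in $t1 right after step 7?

$t0=5
$t1=6
$t7=4
$t1=6<<4=96
$t1=96*5=480
$t7=4+1=5
cmp $t7, 7  (cmp 5,7)
After step 7: $t1 = 480.

480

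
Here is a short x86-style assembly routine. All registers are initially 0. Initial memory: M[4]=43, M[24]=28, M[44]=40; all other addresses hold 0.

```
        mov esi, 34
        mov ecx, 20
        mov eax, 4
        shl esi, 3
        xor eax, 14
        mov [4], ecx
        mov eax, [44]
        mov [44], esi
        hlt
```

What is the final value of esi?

after mov esi, 34: esi=34
after mov ecx, 20: ecx=20
after mov eax, 4: eax=4
after shl esi, 3: esi=34<<3=272
after xor eax, 14: eax=4^14=10
mov [4], ecx → M[4]=20
after mov eax, [44]: eax=M[44]=40
mov [44], esi → M[44]=272
halt.

272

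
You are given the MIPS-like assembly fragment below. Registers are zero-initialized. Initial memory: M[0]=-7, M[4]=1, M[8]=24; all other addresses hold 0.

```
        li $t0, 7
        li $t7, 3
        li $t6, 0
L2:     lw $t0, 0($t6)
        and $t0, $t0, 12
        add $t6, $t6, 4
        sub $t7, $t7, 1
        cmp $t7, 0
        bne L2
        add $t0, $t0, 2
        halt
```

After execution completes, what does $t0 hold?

10

after li $t0, 7: $t0=7
after li $t7, 3: $t7=3
after li $t6, 0: $t6=0
after lw $t0, 0($t6): $t0=M[0]=-7
after and $t0, $t0, 12: $t0=(-7)&12=8
after add $t6, $t6, 4: $t6=0+4=4
after sub $t7, $t7, 1: $t7=3-1=2
cmp $t7, 0  (cmp 2,0)
bne L2: taken
after lw $t0, 0($t6): $t0=M[4]=1
after and $t0, $t0, 12: $t0=1&12=0
after add $t6, $t6, 4: $t6=4+4=8
after sub $t7, $t7, 1: $t7=2-1=1
cmp $t7, 0  (cmp 1,0)
bne L2: taken
after lw $t0, 0($t6): $t0=M[8]=24
after and $t0, $t0, 12: $t0=24&12=8
after add $t6, $t6, 4: $t6=8+4=12
after sub $t7, $t7, 1: $t7=1-1=0
cmp $t7, 0  (cmp 0,0)
bne L2: not taken
after add $t0, $t0, 2: $t0=8+2=10
halt.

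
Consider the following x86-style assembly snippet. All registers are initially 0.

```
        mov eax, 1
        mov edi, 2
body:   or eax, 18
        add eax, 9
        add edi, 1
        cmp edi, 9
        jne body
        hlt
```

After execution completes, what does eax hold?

eax=1
edi=2
eax=1|18=19
eax=19+9=28
edi=2+1=3
cmp edi, 9  (cmp 3,9)
jne body: taken
eax=28|18=30
eax=30+9=39
edi=3+1=4
cmp edi, 9  (cmp 4,9)
jne body: taken
eax=39|18=55
eax=55+9=64
edi=4+1=5
cmp edi, 9  (cmp 5,9)
jne body: taken
eax=64|18=82
eax=82+9=91
edi=5+1=6
cmp edi, 9  (cmp 6,9)
jne body: taken
eax=91|18=91
eax=91+9=100
edi=6+1=7
cmp edi, 9  (cmp 7,9)
jne body: taken
eax=100|18=118
eax=118+9=127
edi=7+1=8
cmp edi, 9  (cmp 8,9)
jne body: taken
eax=127|18=127
eax=127+9=136
edi=8+1=9
cmp edi, 9  (cmp 9,9)
jne body: not taken
halt.

136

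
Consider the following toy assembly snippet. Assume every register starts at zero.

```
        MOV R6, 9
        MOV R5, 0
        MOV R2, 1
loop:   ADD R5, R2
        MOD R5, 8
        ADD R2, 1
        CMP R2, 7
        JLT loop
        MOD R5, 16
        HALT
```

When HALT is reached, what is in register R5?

5

R6=9
R5=0
R2=1
R5=0+1=1
R5=1%8=1
R2=1+1=2
CMP R2, 7  (cmp 2,7)
JLT loop: taken
R5=1+2=3
R5=3%8=3
R2=2+1=3
CMP R2, 7  (cmp 3,7)
JLT loop: taken
R5=3+3=6
R5=6%8=6
R2=3+1=4
CMP R2, 7  (cmp 4,7)
JLT loop: taken
R5=6+4=10
R5=10%8=2
R2=4+1=5
CMP R2, 7  (cmp 5,7)
JLT loop: taken
R5=2+5=7
R5=7%8=7
R2=5+1=6
CMP R2, 7  (cmp 6,7)
JLT loop: taken
R5=7+6=13
R5=13%8=5
R2=6+1=7
CMP R2, 7  (cmp 7,7)
JLT loop: not taken
R5=5%16=5
halt.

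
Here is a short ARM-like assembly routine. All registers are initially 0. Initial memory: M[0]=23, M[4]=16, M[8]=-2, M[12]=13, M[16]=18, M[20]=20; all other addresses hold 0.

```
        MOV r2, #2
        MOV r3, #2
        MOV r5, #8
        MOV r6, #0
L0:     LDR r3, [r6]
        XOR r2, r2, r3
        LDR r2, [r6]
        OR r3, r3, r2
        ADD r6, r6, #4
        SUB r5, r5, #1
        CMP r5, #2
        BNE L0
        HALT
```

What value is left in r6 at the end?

24

MOV r2, #2 → r2=2
MOV r3, #2 → r3=2
MOV r5, #8 → r5=8
MOV r6, #0 → r6=0
LDR r3, [r6] → r3=M[0]=23
XOR r2, r2, r3 → r2=2^23=21
LDR r2, [r6] → r2=M[0]=23
OR r3, r3, r2 → r3=23|23=23
ADD r6, r6, #4 → r6=0+4=4
SUB r5, r5, #1 → r5=8-1=7
CMP r5, #2  (cmp 7,2)
BNE L0: taken
LDR r3, [r6] → r3=M[4]=16
XOR r2, r2, r3 → r2=23^16=7
LDR r2, [r6] → r2=M[4]=16
OR r3, r3, r2 → r3=16|16=16
ADD r6, r6, #4 → r6=4+4=8
SUB r5, r5, #1 → r5=7-1=6
CMP r5, #2  (cmp 6,2)
BNE L0: taken
LDR r3, [r6] → r3=M[8]=-2
XOR r2, r2, r3 → r2=16^(-2)=-18
LDR r2, [r6] → r2=M[8]=-2
OR r3, r3, r2 → r3=(-2)|(-2)=-2
ADD r6, r6, #4 → r6=8+4=12
SUB r5, r5, #1 → r5=6-1=5
CMP r5, #2  (cmp 5,2)
BNE L0: taken
LDR r3, [r6] → r3=M[12]=13
XOR r2, r2, r3 → r2=(-2)^13=-13
LDR r2, [r6] → r2=M[12]=13
OR r3, r3, r2 → r3=13|13=13
ADD r6, r6, #4 → r6=12+4=16
SUB r5, r5, #1 → r5=5-1=4
CMP r5, #2  (cmp 4,2)
BNE L0: taken
LDR r3, [r6] → r3=M[16]=18
XOR r2, r2, r3 → r2=13^18=31
LDR r2, [r6] → r2=M[16]=18
OR r3, r3, r2 → r3=18|18=18
ADD r6, r6, #4 → r6=16+4=20
SUB r5, r5, #1 → r5=4-1=3
CMP r5, #2  (cmp 3,2)
BNE L0: taken
LDR r3, [r6] → r3=M[20]=20
XOR r2, r2, r3 → r2=18^20=6
LDR r2, [r6] → r2=M[20]=20
OR r3, r3, r2 → r3=20|20=20
ADD r6, r6, #4 → r6=20+4=24
SUB r5, r5, #1 → r5=3-1=2
CMP r5, #2  (cmp 2,2)
BNE L0: not taken
halt.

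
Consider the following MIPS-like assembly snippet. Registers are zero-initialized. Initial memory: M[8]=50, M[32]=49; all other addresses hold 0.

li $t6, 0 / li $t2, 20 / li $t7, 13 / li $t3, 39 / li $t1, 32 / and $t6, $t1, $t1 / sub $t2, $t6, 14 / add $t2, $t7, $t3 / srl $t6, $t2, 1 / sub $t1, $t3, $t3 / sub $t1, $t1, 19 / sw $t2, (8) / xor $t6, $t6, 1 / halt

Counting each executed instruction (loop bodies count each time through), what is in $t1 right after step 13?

after li $t6, 0: $t6=0
after li $t2, 20: $t2=20
after li $t7, 13: $t7=13
after li $t3, 39: $t3=39
after li $t1, 32: $t1=32
after and $t6, $t1, $t1: $t6=32&32=32
after sub $t2, $t6, 14: $t2=32-14=18
after add $t2, $t7, $t3: $t2=13+39=52
after srl $t6, $t2, 1: $t6=52>>1=26
after sub $t1, $t3, $t3: $t1=39-39=0
after sub $t1, $t1, 19: $t1=0-19=-19
sw $t2, (8) → M[8]=52
after xor $t6, $t6, 1: $t6=26^1=27
After step 13: $t1 = -19.

-19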